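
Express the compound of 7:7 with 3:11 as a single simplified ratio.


Compound ratio = (7×3) : (7×11)
= 21:77
GCD = 7
= 3:11

3:11


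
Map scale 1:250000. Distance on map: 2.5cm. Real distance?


Real distance = map distance × scale
= 2.5cm × 250000
= 625000 cm = 6250.0 m
= 6.250 km

6.250 km


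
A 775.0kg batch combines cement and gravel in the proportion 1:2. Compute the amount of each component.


Total parts = 1 + 2 = 3
cement: 775.0 × 1/3 = 258.3kg
gravel: 775.0 × 2/3 = 516.7kg
= 258.3kg and 516.7kg

258.3kg and 516.7kg


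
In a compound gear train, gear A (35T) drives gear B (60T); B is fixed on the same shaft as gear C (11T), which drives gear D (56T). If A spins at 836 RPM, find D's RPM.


Stage 1: RPM_B = RPM_A × t_A/t_B = 836 × 35/60 = 29260/60 ≈ 487.67
B and C share a shaft → RPM_C = RPM_B
Stage 2: RPM_D = RPM_C × t_C/t_D = RPM_A × (t_A×t_C)/(t_B×t_D)
Overall ratio = (35×11)/(60×56) = 385/3360
RPM_D = 836 × 385/3360 = 321860/3360
≈ 95.79 RPM

95.79 RPM


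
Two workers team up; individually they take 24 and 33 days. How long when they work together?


Rate of A = 1/24 per day
Rate of B = 1/33 per day
Combined rate = 1/24 + 1/33 = 57/792 ≈ 0.0720 per day
Days = 1 / combined rate = 792/57
≈ 13.89 days

13.89 days


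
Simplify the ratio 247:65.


GCD(247, 65) = 13
247/13 : 65/13
= 19:5

19:5


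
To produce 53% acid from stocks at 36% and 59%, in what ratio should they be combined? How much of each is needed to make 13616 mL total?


Let x parts of 36% mix with y parts of 59%.
36x + 59y = 53(x + y)
36x + 59y = 53x + 53y
x(36 - 53) = y(53 - 59)
x/y = (59 - 53)/(53 - 36) = 6/17
Simplify: 6:17
Total parts = 23; one part = 13616/23 = 592.00 mL
36% solution: 6×592.00 = 3552.00 mL
59% solution: 17×592.00 = 10064.00 mL
= ratio 6:17; 3552.00 mL and 10064.00 mL

ratio 6:17; 3552.00 mL and 10064.00 mL


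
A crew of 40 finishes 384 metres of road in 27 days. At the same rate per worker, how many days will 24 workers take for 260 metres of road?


Days ∝ work / workers, so d₂ = d₁ × (m₁/m₂) × (w₂/w₁)
Workers factor (inverse): 40/24 ≈ 1.6667
Work factor (direct): 260/384 ≈ 0.6771
d₂ = 27 × 40/24 × 260/384 = (27 × 40 × 260) / (24 × 384) = 280800/9216
≈ 30.47 days

30.47 days


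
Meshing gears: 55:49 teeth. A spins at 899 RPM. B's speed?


Gear ratio = 55:49 = 55:49
RPM_B = RPM_A × (teeth_A / teeth_B)
= 899 × (55/49)
= 1009.1 RPM

1009.1 RPM


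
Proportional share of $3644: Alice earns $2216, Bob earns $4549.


Total income = 2216 + 4549 = $6765
Alice: $3644 × 2216/6765 = $1193.66
Bob: $3644 × 4549/6765 = $2450.34
= Alice: $1193.66, Bob: $2450.34

Alice: $1193.66, Bob: $2450.34


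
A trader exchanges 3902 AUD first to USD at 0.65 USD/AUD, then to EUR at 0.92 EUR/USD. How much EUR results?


Step 1: 3902 AUD × 0.65 = 2536.30 USD
Step 2: 2536.30 USD × 0.92 = 2333.40 EUR
Implied rate AUD→EUR = 0.65 × 0.92 = 0.5980
= 2333.40 EUR

2333.40 EUR


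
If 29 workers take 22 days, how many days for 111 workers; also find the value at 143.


Inverse proportion: x × y = constant
k = 29 × 22 = 638
At x=111: k/111 = 5.75
At x=143: k/143 = 4.46
= 5.75 and 4.46

5.75 and 4.46


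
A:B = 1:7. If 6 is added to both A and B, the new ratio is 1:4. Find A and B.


Let A = 1k, B = 7k.
(1k + 6) / (7k + 6) = 1/4
Cross-multiply: 4(1k + 6) = 1(7k + 6)
4k + 24 = 7k + 6
4k - 7k = 6 - 24
-3k = -18
k = -18/-3 = 6
A = 1×6 = 6, B = 7×6 = 42
= A = 6, B = 42

A = 6, B = 42


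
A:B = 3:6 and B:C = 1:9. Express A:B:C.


Match B: multiply A:B by 1 → 3:6
Multiply B:C by 6 → 6:54
Combined: 3:6:54
GCD = 3
= 1:2:18

1:2:18


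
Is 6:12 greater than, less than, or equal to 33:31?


6/12 = 0.5000
33/31 = 1.0645
0.5000 < 1.0645, so 6:12 is less
= less than

less than


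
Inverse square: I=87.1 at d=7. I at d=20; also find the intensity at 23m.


I₁d₁² = I₂d₂²
I at 20m = 87.1 × (7/20)² = 87.1 × 49/400 = 4267.9/400 ≈ 10.6698
I at 23m = 87.1 × (7/23)² = 87.1 × 49/529 = 4267.9/529 ≈ 8.0679
= 10.6698 and 8.0679

10.6698 and 8.0679


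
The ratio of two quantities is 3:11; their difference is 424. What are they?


Let A = 3k, B = 11k.
11k - 3k = 424
8k = 424 → k = 424/8 = 53
A = 3×53 = 159, B = 11×53 = 583
= A = 159, B = 583

A = 159, B = 583


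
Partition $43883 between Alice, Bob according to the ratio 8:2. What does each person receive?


Total parts = 8 + 2 = 10
Alice: 43883 × 8/10 = 35106.40
Bob: 43883 × 2/10 = 8776.60
= Alice: $35106.40, Bob: $8776.60

Alice: $35106.40, Bob: $8776.60


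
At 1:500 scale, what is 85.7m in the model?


Model size = real / scale
= 85.7 / 500
= 0.1714 m

0.1714 m


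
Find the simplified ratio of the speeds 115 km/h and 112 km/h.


Ratio = 115:112
GCD = 1
Simplified = 115:112
Time ratio (same distance) = 112:115
Speed ratio = 115:112

115:112


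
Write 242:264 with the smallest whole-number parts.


GCD(242, 264) = 22
242/22 : 264/22
= 11:12

11:12


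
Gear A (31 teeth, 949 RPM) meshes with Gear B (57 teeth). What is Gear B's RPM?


Gear ratio = 31:57 = 31:57
RPM_B = RPM_A × (teeth_A / teeth_B)
= 949 × (31/57)
= 516.1 RPM

516.1 RPM


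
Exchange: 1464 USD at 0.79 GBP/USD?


Amount × rate = 1464 × 0.79
= 1156.56 GBP

1156.56 GBP


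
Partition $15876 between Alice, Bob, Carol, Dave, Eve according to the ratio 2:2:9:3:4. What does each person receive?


Total parts = 2 + 2 + 9 + 3 + 4 = 20
Alice: 15876 × 2/20 = 1587.60
Bob: 15876 × 2/20 = 1587.60
Carol: 15876 × 9/20 = 7144.20
Dave: 15876 × 3/20 = 2381.40
Eve: 15876 × 4/20 = 3175.20
= Alice: $1587.60, Bob: $1587.60, Carol: $7144.20, Dave: $2381.40, Eve: $3175.20

Alice: $1587.60, Bob: $1587.60, Carol: $7144.20, Dave: $2381.40, Eve: $3175.20


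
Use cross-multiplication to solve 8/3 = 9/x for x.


Cross multiply: 8 × x = 3 × 9
8x = 27
x = 27 / 8
= 3.38

3.38


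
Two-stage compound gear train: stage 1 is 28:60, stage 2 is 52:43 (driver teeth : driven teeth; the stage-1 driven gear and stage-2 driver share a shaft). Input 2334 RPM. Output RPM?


Stage 1: RPM_B = RPM_A × t_A/t_B = 2334 × 28/60 = 65352/60 = 1089.20
B and C share a shaft → RPM_C = RPM_B
Stage 2: RPM_D = RPM_C × t_C/t_D = RPM_A × (t_A×t_C)/(t_B×t_D)
Overall ratio = (28×52)/(60×43) = 1456/2580
RPM_D = 2334 × 1456/2580 = 3398304/2580
≈ 1317.17 RPM

1317.17 RPM


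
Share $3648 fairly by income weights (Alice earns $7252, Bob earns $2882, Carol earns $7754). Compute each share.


Total income = 7252 + 2882 + 7754 = $17888
Alice: $3648 × 7252/17888 = $1478.94
Bob: $3648 × 2882/17888 = $587.74
Carol: $3648 × 7754/17888 = $1581.32
= Alice: $1478.94, Bob: $587.74, Carol: $1581.32

Alice: $1478.94, Bob: $587.74, Carol: $1581.32


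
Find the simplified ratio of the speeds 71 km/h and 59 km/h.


Ratio = 71:59
GCD = 1
Simplified = 71:59
Time ratio (same distance) = 59:71
Speed ratio = 71:59

71:59


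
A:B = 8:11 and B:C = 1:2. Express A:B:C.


Match B: multiply A:B by 1 → 8:11
Multiply B:C by 11 → 11:22
Combined: 8:11:22
GCD = 1
= 8:11:22

8:11:22


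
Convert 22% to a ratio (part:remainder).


22% means 22 parts out of 100; remainder = 78
Part : remainder = 22:78
GCD = 2
= 11:39

11:39


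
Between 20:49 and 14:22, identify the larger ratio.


20/49 = 0.4082
14/22 = 0.6364
0.4082 < 0.6364, so 20:49 is less
= 14:22

14:22


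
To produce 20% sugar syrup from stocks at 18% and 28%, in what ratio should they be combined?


Let x parts of 18% mix with y parts of 28%.
18x + 28y = 20(x + y)
18x + 28y = 20x + 20y
x(18 - 20) = y(20 - 28)
x/y = (28 - 20)/(20 - 18) = 8/2
Simplify: 4:1
= 4:1

4:1


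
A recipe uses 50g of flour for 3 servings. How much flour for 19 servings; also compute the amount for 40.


Direct proportion: y/x = constant
k = 50/3 ≈ 16.6667
y at x=19: k × 19 = 50 × 19 / 3 = 950/3 ≈ 316.67
y at x=40: k × 40 = 50 × 40 / 3 = 2000/3 ≈ 666.67
= 316.67 and 666.67

316.67 and 666.67


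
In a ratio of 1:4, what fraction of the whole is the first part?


Total parts = 1 + 4 = 5
First part: 1/5 = 1/5
= 1/5

1/5


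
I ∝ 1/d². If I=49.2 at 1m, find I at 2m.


I₁d₁² = I₂d₂²
I₂ = I₁ × (d₁/d₂)²
= 49.2 × (1/2)²
= 49.2 × 1/4
= 49.2/4
= 12.3000

12.3000


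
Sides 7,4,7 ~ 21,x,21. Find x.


Scale factor = 21/7 = 3
Missing side = 4 × 3
= 12.0

12.0


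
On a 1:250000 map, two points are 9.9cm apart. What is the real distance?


Real distance = map distance × scale
= 9.9cm × 250000
= 2475000 cm = 24750.0 m
= 24.750 km

24.750 km


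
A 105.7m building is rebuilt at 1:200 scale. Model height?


Model size = real / scale
= 105.7 / 200
= 0.5285 m

0.5285 m


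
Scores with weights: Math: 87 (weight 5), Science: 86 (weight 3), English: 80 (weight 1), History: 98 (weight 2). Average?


Numerator = 87×5 + 86×3 + 80×1 + 98×2
= 435 + 258 + 80 + 196
= 969
Total weight = 11
Weighted avg = 969/11
= 88.09

88.09


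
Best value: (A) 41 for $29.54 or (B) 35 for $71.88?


Deal A: $29.54/41 = $0.7205/unit
Deal B: $71.88/35 = $2.0537/unit
A is cheaper per unit
= Deal A

Deal A


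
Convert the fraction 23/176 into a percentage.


Percentage = (part / whole) × 100
= (23 / 176) × 100
≈ 13.07%

13.07%


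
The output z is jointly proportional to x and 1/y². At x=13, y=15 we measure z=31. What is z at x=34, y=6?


z = k·x/y²
Solve for k using the known point: k = z·y²/x = 31×225/13 = 6975/13 ≈ 536.5385
Now evaluate at x=34, y=6:
z = k × 34 / 36 = (6975 × 34) / (13 × 36) = 237150/468
≈ 506.7308

506.7308


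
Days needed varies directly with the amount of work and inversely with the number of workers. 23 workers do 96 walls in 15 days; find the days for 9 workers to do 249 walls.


Days ∝ work / workers, so d₂ = d₁ × (m₁/m₂) × (w₂/w₁)
Workers factor (inverse): 23/9 ≈ 2.5556
Work factor (direct): 249/96 ≈ 2.5938
d₂ = 15 × 23/9 × 249/96 = (15 × 23 × 249) / (9 × 96) = 85905/864
≈ 99.43 days

99.43 days


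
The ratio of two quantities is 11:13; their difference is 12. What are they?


Let A = 11k, B = 13k.
13k - 11k = 12
2k = 12 → k = 12/2 = 6
A = 11×6 = 66, B = 13×6 = 78
= A = 66, B = 78

A = 66, B = 78


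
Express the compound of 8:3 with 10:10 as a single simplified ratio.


Compound ratio = (8×10) : (3×10)
= 80:30
GCD = 10
= 8:3

8:3


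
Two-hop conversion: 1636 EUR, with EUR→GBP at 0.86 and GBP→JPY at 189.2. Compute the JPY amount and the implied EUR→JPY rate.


Step 1: 1636 EUR × 0.86 = 1406.96 GBP
Step 2: 1406.96 GBP × 189.2 = 266196.83 JPY
Implied rate EUR→JPY = 0.86 × 189.2 = 162.7120
= 266196.83 JPY; implied rate 162.7120 JPY/EUR

266196.83 JPY; implied rate 162.7120 JPY/EUR


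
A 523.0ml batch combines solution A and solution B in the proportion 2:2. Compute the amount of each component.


Total parts = 2 + 2 = 4
solution A: 523.0 × 2/4 = 261.5ml
solution B: 523.0 × 2/4 = 261.5ml
= 261.5ml and 261.5ml

261.5ml and 261.5ml


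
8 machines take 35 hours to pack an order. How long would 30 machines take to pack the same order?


Inverse proportion: x × y = constant
k = 8 × 35 = 280
y₂ = k / 30 = 280 / 30
= 9.33

9.33


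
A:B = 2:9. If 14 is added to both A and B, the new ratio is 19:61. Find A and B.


Let A = 2k, B = 9k.
(2k + 14) / (9k + 14) = 19/61
Cross-multiply: 61(2k + 14) = 19(9k + 14)
122k + 854 = 171k + 266
122k - 171k = 266 - 854
-49k = -588
k = -588/-49 = 12
A = 2×12 = 24, B = 9×12 = 108
= A = 24, B = 108

A = 24, B = 108


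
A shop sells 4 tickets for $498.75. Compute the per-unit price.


Unit rate = total / quantity
= 498.75 / 4
= $124.69 per unit

$124.69 per unit


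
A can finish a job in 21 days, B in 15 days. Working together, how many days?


Rate of A = 1/21 per day
Rate of B = 1/15 per day
Combined rate = 1/21 + 1/15 = 36/315 ≈ 0.1143 per day
Days = 1 / combined rate = 315/36
= 8.75 days

8.75 days


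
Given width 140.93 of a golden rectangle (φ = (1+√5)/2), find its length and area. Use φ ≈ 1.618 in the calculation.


φ = (1 + √5) / 2 ≈ 1.618
Length = width × φ = 140.93 × 1.618 = 228.02474
≈ 228.02
Area = width × length = 140.93 × 228.02474 = 32135.5266082 ≈ 32135.53
= Length: 228.02, Area: 32135.53

Length: 228.02, Area: 32135.53


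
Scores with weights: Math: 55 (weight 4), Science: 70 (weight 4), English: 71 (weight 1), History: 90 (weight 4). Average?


Numerator = 55×4 + 70×4 + 71×1 + 90×4
= 220 + 280 + 71 + 360
= 931
Total weight = 13
Weighted avg = 931/13
= 71.62

71.62


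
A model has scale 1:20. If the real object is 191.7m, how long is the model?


Model size = real / scale
= 191.7 / 20
= 9.5850 m

9.5850 m


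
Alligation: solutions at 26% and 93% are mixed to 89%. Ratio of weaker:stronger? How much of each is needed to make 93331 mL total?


Let x parts of 26% mix with y parts of 93%.
26x + 93y = 89(x + y)
26x + 93y = 89x + 89y
x(26 - 89) = y(89 - 93)
x/y = (93 - 89)/(89 - 26) = 4/63
Simplify: 4:63
Total parts = 67; one part = 93331/67 = 1393.00 mL
26% solution: 4×1393.00 = 5572.00 mL
93% solution: 63×1393.00 = 87759.00 mL
= ratio 4:63; 5572.00 mL and 87759.00 mL

ratio 4:63; 5572.00 mL and 87759.00 mL


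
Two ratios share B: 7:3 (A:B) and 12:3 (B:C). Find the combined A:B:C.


Match B: multiply A:B by 12 → 84:36
Multiply B:C by 3 → 36:9
Combined: 84:36:9
GCD = 3
= 28:12:3

28:12:3


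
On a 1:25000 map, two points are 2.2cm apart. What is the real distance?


Real distance = map distance × scale
= 2.2cm × 25000
= 55000 cm = 550.0 m
= 0.550 km

0.550 km


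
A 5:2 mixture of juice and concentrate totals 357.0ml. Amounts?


Total parts = 5 + 2 = 7
juice: 357.0 × 5/7 = 255.0ml
concentrate: 357.0 × 2/7 = 102.0ml
= 255.0ml and 102.0ml

255.0ml and 102.0ml


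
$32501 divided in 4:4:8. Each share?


Total parts = 4 + 4 + 8 = 16
Part 1: 32501 × 4/16 = 8125.25
Part 2: 32501 × 4/16 = 8125.25
Part 3: 32501 × 8/16 = 16250.50
= Part 1: $8125.25, Part 2: $8125.25, Part 3: $16250.50

Part 1: $8125.25, Part 2: $8125.25, Part 3: $16250.50


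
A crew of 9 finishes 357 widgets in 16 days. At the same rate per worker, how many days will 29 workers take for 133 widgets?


Days ∝ work / workers, so d₂ = d₁ × (m₁/m₂) × (w₂/w₁)
Workers factor (inverse): 9/29 ≈ 0.3103
Work factor (direct): 133/357 ≈ 0.3725
d₂ = 16 × 9/29 × 133/357 = (16 × 9 × 133) / (29 × 357) = 19152/10353
≈ 1.85 days

1.85 days


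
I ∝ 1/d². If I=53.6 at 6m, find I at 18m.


I₁d₁² = I₂d₂²
I₂ = I₁ × (d₁/d₂)²
= 53.6 × (6/18)²
= 53.6 × 36/324
= 1929.6/324
≈ 5.9556

5.9556


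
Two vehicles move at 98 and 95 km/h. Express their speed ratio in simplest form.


Ratio = 98:95
GCD = 1
Simplified = 98:95
Time ratio (same distance) = 95:98
Speed ratio = 98:95

98:95


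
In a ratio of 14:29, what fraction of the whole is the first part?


Total parts = 14 + 29 = 43
First part: 14/43 = 14/43
= 14/43

14/43


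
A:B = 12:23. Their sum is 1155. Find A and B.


Let A = 12k, B = 23k.
12k + 23k = 1155
35k = 1155 → k = 1155/35 = 33
A = 12×33 = 396, B = 23×33 = 759
= A = 396, B = 759

A = 396, B = 759


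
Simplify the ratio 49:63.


GCD(49, 63) = 7
49/7 : 63/7
= 7:9

7:9


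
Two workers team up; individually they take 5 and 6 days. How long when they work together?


Rate of A = 1/5 per day
Rate of B = 1/6 per day
Combined rate = 1/5 + 1/6 = 11/30 ≈ 0.3667 per day
Days = 1 / combined rate = 30/11
≈ 2.73 days

2.73 days


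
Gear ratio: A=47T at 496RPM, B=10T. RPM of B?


Gear ratio = 47:10 = 47:10
RPM_B = RPM_A × (teeth_A / teeth_B)
= 496 × (47/10)
= 2331.2 RPM

2331.2 RPM


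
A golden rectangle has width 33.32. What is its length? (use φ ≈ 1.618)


φ = (1 + √5) / 2 ≈ 1.618
Length = width × φ = 33.32 × 1.618 = 53.91176
≈ 53.91

53.91


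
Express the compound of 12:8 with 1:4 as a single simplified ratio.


Compound ratio = (12×1) : (8×4)
= 12:32
GCD = 4
= 3:8

3:8


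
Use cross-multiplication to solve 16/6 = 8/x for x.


Cross multiply: 16 × x = 6 × 8
16x = 48
x = 48 / 16
= 3.00

3.00


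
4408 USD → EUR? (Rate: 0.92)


Amount × rate = 4408 × 0.92
= 4055.36 EUR

4055.36 EUR


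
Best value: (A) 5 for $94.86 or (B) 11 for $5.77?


Deal A: $94.86/5 = $18.9720/unit
Deal B: $5.77/11 = $0.5245/unit
B is cheaper per unit
= Deal B

Deal B


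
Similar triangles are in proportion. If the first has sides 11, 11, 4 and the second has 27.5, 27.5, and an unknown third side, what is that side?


Scale factor = 27.5/11 = 2.5
Missing side = 4 × 2.5
= 10.0

10.0


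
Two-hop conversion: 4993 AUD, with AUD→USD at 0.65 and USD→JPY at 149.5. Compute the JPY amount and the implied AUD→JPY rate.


Step 1: 4993 AUD × 0.65 = 3245.45 USD
Step 2: 3245.45 USD × 149.5 = 485194.78 JPY
Implied rate AUD→JPY = 0.65 × 149.5 = 97.1750
= 485194.78 JPY; implied rate 97.1750 JPY/AUD

485194.78 JPY; implied rate 97.1750 JPY/AUD


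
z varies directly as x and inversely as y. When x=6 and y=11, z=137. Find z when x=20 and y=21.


z = k·x/y
Solve for k using the known point: k = z·y/x = 137×11/6 = 1507/6 ≈ 251.1667
Now evaluate at x=20, y=21:
z = k × 20 / 21 = (1507 × 20) / (6 × 21) = 30140/126
≈ 239.2063

239.2063


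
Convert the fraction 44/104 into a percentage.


Percentage = (part / whole) × 100
= (44 / 104) × 100
≈ 42.31%

42.31%


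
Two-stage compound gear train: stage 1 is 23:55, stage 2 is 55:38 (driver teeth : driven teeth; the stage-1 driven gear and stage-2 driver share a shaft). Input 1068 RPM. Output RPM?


Stage 1: RPM_B = RPM_A × t_A/t_B = 1068 × 23/55 = 24564/55 ≈ 446.62
B and C share a shaft → RPM_C = RPM_B
Stage 2: RPM_D = RPM_C × t_C/t_D = RPM_A × (t_A×t_C)/(t_B×t_D)
Overall ratio = (23×55)/(55×38) = 1265/2090
RPM_D = 1068 × 1265/2090 = 1351020/2090
≈ 646.42 RPM

646.42 RPM


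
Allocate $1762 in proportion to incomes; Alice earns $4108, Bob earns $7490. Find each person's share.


Total income = 4108 + 7490 = $11598
Alice: $1762 × 4108/11598 = $624.10
Bob: $1762 × 7490/11598 = $1137.90
= Alice: $624.10, Bob: $1137.90

Alice: $624.10, Bob: $1137.90


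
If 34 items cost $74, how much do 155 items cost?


Direct proportion: y/x = constant
k = 74/34 ≈ 2.1765
y₂ = k × 155 = 74 × 155 / 34 = 11470/34
≈ 337.35

337.35


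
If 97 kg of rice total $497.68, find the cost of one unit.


Unit rate = total / quantity
= 497.68 / 97
= $5.13 per unit

$5.13 per unit


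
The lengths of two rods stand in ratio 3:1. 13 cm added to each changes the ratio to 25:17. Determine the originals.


Let A = 3k, B = 1k.
(3k + 13) / (1k + 13) = 25/17
Cross-multiply: 17(3k + 13) = 25(1k + 13)
51k + 221 = 25k + 325
51k - 25k = 325 - 221
26k = 104
k = 104/26 = 4
A = 3×4 = 12, B = 1×4 = 4
= A = 12, B = 4

A = 12, B = 4


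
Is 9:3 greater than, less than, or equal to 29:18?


9/3 = 3.0000
29/18 = 1.6111
3.0000 > 1.6111, so 9:3 is greater
= greater than

greater than


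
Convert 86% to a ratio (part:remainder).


86% means 86 parts out of 100; remainder = 14
Part : remainder = 86:14
GCD = 2
= 43:7

43:7


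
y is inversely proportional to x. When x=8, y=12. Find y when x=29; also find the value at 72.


Inverse proportion: x × y = constant
k = 8 × 12 = 96
At x=29: k/29 = 3.31
At x=72: k/72 = 1.33
= 3.31 and 1.33

3.31 and 1.33


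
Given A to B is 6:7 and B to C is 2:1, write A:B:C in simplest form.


Match B: multiply A:B by 2 → 12:14
Multiply B:C by 7 → 14:7
Combined: 12:14:7
GCD = 1
= 12:14:7

12:14:7


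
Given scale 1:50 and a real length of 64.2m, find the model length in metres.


Model size = real / scale
= 64.2 / 50
= 1.2840 m

1.2840 m


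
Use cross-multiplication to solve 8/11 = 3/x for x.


Cross multiply: 8 × x = 11 × 3
8x = 33
x = 33 / 8
= 4.13

4.13


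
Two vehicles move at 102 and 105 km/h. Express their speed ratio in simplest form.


Ratio = 102:105
GCD = 3
Simplified = 34:35
Time ratio (same distance) = 35:34
Speed ratio = 34:35

34:35


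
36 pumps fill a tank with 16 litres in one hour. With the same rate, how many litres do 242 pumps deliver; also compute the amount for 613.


Direct proportion: y/x = constant
k = 16/36 ≈ 0.4444
y at x=242: k × 242 = 16 × 242 / 36 = 3872/36 ≈ 107.56
y at x=613: k × 613 = 16 × 613 / 36 = 9808/36 ≈ 272.44
= 107.56 and 272.44

107.56 and 272.44


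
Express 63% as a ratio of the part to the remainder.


63% means 63 parts out of 100; remainder = 37
Part : remainder = 63:37
GCD = 1
= 63:37

63:37


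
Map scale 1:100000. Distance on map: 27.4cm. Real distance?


Real distance = map distance × scale
= 27.4cm × 100000
= 2740000 cm = 27400.0 m
= 27.400 km

27.400 km


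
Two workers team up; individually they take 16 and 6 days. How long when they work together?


Rate of A = 1/16 per day
Rate of B = 1/6 per day
Combined rate = 1/16 + 1/6 = 22/96 ≈ 0.2292 per day
Days = 1 / combined rate = 96/22
≈ 4.36 days

4.36 days


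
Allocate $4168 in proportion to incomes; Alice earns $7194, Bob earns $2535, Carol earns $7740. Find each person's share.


Total income = 7194 + 2535 + 7740 = $17469
Alice: $4168 × 7194/17469 = $1716.45
Bob: $4168 × 2535/17469 = $604.84
Carol: $4168 × 7740/17469 = $1846.72
= Alice: $1716.45, Bob: $604.84, Carol: $1846.72

Alice: $1716.45, Bob: $604.84, Carol: $1846.72


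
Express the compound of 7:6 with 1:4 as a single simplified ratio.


Compound ratio = (7×1) : (6×4)
= 7:24
GCD = 1
= 7:24

7:24


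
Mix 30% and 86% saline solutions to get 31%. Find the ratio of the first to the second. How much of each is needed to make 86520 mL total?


Let x parts of 30% mix with y parts of 86%.
30x + 86y = 31(x + y)
30x + 86y = 31x + 31y
x(30 - 31) = y(31 - 86)
x/y = (86 - 31)/(31 - 30) = 55/1
Simplify: 55:1
Total parts = 56; one part = 86520/56 = 1545.00 mL
30% solution: 55×1545.00 = 84975.00 mL
86% solution: 1×1545.00 = 1545.00 mL
= ratio 55:1; 84975.00 mL and 1545.00 mL

ratio 55:1; 84975.00 mL and 1545.00 mL


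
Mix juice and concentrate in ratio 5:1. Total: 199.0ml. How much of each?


Total parts = 5 + 1 = 6
juice: 199.0 × 5/6 = 165.8ml
concentrate: 199.0 × 1/6 = 33.2ml
= 165.8ml and 33.2ml

165.8ml and 33.2ml


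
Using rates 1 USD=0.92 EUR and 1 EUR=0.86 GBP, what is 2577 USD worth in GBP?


Step 1: 2577 USD × 0.92 = 2370.84 EUR
Step 2: 2370.84 EUR × 0.86 = 2038.92 GBP
Implied rate USD→GBP = 0.92 × 0.86 = 0.7912
= 2038.92 GBP

2038.92 GBP


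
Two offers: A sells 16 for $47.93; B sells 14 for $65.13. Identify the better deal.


Deal A: $47.93/16 = $2.9956/unit
Deal B: $65.13/14 = $4.6521/unit
A is cheaper per unit
= Deal A

Deal A


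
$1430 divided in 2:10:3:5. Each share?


Total parts = 2 + 10 + 3 + 5 = 20
Part 1: 1430 × 2/20 = 143.00
Part 2: 1430 × 10/20 = 715.00
Part 3: 1430 × 3/20 = 214.50
Part 4: 1430 × 5/20 = 357.50
= Part 1: $143.00, Part 2: $715.00, Part 3: $214.50, Part 4: $357.50

Part 1: $143.00, Part 2: $715.00, Part 3: $214.50, Part 4: $357.50


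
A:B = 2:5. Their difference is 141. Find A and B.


Let A = 2k, B = 5k.
5k - 2k = 141
3k = 141 → k = 141/3 = 47
A = 2×47 = 94, B = 5×47 = 235
= A = 94, B = 235

A = 94, B = 235


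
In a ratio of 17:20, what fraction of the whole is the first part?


Total parts = 17 + 20 = 37
First part: 17/37 = 17/37
= 17/37

17/37


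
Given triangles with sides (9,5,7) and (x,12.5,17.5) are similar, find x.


Scale factor = 12.5/5 = 2.5
Missing side = 9 × 2.5
= 22.5

22.5


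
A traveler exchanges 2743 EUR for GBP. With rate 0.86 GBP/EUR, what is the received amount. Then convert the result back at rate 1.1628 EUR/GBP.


Amount × rate = 2743 × 0.86 = 2358.98 GBP
Round-trip: 2358.98 × 1.1628 = 2743.02 EUR
= 2358.98 GBP, then 2743.02 EUR

2358.98 GBP, then 2743.02 EUR


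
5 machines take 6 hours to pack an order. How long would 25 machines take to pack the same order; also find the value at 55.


Inverse proportion: x × y = constant
k = 5 × 6 = 30
At x=25: k/25 = 1.20
At x=55: k/55 = 0.55
= 1.20 and 0.55

1.20 and 0.55


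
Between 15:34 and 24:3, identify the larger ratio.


15/34 = 0.4412
24/3 = 8.0000
0.4412 < 8.0000, so 15:34 is less
= 24:3

24:3


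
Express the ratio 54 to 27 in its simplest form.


GCD(54, 27) = 27
54/27 : 27/27
= 2:1

2:1


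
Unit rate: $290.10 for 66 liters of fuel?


Unit rate = total / quantity
= 290.10 / 66
= $4.40 per unit

$4.40 per unit


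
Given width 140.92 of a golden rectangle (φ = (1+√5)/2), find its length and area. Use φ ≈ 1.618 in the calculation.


φ = (1 + √5) / 2 ≈ 1.618
Length = width × φ = 140.92 × 1.618 = 228.00856
≈ 228.01
Area = width × length = 140.92 × 228.00856 = 32130.9662752 ≈ 32130.97
= Length: 228.01, Area: 32130.97

Length: 228.01, Area: 32130.97


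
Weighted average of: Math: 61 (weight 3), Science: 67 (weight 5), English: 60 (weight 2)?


Numerator = 61×3 + 67×5 + 60×2
= 183 + 335 + 120
= 638
Total weight = 10
Weighted avg = 638/10
= 63.80

63.80


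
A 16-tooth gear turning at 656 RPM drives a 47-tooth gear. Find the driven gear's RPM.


Gear ratio = 16:47 = 16:47
RPM_B = RPM_A × (teeth_A / teeth_B)
= 656 × (16/47)
= 223.3 RPM

223.3 RPM


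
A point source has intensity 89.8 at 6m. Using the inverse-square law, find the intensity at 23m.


I₁d₁² = I₂d₂²
I₂ = I₁ × (d₁/d₂)²
= 89.8 × (6/23)²
= 89.8 × 36/529
= 3232.8/529
≈ 6.1112

6.1112


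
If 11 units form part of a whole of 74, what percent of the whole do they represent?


Percentage = (part / whole) × 100
= (11 / 74) × 100
≈ 14.86%

14.86%


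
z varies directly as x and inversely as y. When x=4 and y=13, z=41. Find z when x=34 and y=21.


z = k·x/y
Solve for k using the known point: k = z·y/x = 41×13/4 = 533/4 = 133.2500
Now evaluate at x=34, y=21:
z = k × 34 / 21 = (533 × 34) / (4 × 21) = 18122/84
≈ 215.7381

215.7381


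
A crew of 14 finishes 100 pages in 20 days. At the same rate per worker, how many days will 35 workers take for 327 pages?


Days ∝ work / workers, so d₂ = d₁ × (m₁/m₂) × (w₂/w₁)
Workers factor (inverse): 14/35 = 0.4000
Work factor (direct): 327/100 = 3.2700
d₂ = 20 × 14/35 × 327/100 = (20 × 14 × 327) / (35 × 100) = 91560/3500
= 26.16 days

26.16 days


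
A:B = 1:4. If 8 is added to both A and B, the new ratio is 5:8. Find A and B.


Let A = 1k, B = 4k.
(1k + 8) / (4k + 8) = 5/8
Cross-multiply: 8(1k + 8) = 5(4k + 8)
8k + 64 = 20k + 40
8k - 20k = 40 - 64
-12k = -24
k = -24/-12 = 2
A = 1×2 = 2, B = 4×2 = 8
= A = 2, B = 8

A = 2, B = 8


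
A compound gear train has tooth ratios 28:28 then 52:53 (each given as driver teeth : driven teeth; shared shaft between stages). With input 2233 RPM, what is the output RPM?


Stage 1: RPM_B = RPM_A × t_A/t_B = 2233 × 28/28 = 62524/28 = 2233.00
B and C share a shaft → RPM_C = RPM_B
Stage 2: RPM_D = RPM_C × t_C/t_D = RPM_A × (t_A×t_C)/(t_B×t_D)
Overall ratio = (28×52)/(28×53) = 1456/1484
RPM_D = 2233 × 1456/1484 = 3251248/1484
≈ 2190.87 RPM

2190.87 RPM


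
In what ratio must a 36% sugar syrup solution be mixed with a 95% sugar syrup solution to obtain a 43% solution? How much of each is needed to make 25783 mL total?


Let x parts of 36% mix with y parts of 95%.
36x + 95y = 43(x + y)
36x + 95y = 43x + 43y
x(36 - 43) = y(43 - 95)
x/y = (95 - 43)/(43 - 36) = 52/7
Simplify: 52:7
Total parts = 59; one part = 25783/59 = 437.00 mL
36% solution: 52×437.00 = 22724.00 mL
95% solution: 7×437.00 = 3059.00 mL
= ratio 52:7; 22724.00 mL and 3059.00 mL

ratio 52:7; 22724.00 mL and 3059.00 mL


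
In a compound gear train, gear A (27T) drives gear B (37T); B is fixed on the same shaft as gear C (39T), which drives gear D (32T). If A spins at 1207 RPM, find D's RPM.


Stage 1: RPM_B = RPM_A × t_A/t_B = 1207 × 27/37 = 32589/37 ≈ 880.78
B and C share a shaft → RPM_C = RPM_B
Stage 2: RPM_D = RPM_C × t_C/t_D = RPM_A × (t_A×t_C)/(t_B×t_D)
Overall ratio = (27×39)/(37×32) = 1053/1184
RPM_D = 1207 × 1053/1184 = 1270971/1184
≈ 1073.46 RPM

1073.46 RPM


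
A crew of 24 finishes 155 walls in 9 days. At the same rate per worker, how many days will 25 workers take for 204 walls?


Days ∝ work / workers, so d₂ = d₁ × (m₁/m₂) × (w₂/w₁)
Workers factor (inverse): 24/25 = 0.9600
Work factor (direct): 204/155 ≈ 1.3161
d₂ = 9 × 24/25 × 204/155 = (9 × 24 × 204) / (25 × 155) = 44064/3875
≈ 11.37 days

11.37 days


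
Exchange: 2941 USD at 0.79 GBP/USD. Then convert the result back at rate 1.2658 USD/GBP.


Amount × rate = 2941 × 0.79 = 2323.39 GBP
Round-trip: 2323.39 × 1.2658 = 2940.95 USD
= 2323.39 GBP, then 2940.95 USD

2323.39 GBP, then 2940.95 USD


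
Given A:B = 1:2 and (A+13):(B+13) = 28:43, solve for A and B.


Let A = 1k, B = 2k.
(1k + 13) / (2k + 13) = 28/43
Cross-multiply: 43(1k + 13) = 28(2k + 13)
43k + 559 = 56k + 364
43k - 56k = 364 - 559
-13k = -195
k = -195/-13 = 15
A = 1×15 = 15, B = 2×15 = 30
= A = 15, B = 30

A = 15, B = 30


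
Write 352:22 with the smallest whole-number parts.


GCD(352, 22) = 22
352/22 : 22/22
= 16:1

16:1


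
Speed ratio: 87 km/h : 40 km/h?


Ratio = 87:40
GCD = 1
Simplified = 87:40
Time ratio (same distance) = 40:87
Speed ratio = 87:40

87:40


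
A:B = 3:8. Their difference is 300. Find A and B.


Let A = 3k, B = 8k.
8k - 3k = 300
5k = 300 → k = 300/5 = 60
A = 3×60 = 180, B = 8×60 = 480
= A = 180, B = 480

A = 180, B = 480


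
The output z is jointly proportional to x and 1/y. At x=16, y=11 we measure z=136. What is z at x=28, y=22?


z = k·x/y
Solve for k using the known point: k = z·y/x = 136×11/16 = 1496/16 = 93.5000
Now evaluate at x=28, y=22:
z = k × 28 / 22 = (1496 × 28) / (16 × 22) = 41888/352
= 119.0000

119.0000


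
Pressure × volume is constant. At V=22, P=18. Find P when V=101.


Inverse proportion: x × y = constant
k = 22 × 18 = 396
y₂ = k / 101 = 396 / 101
= 3.92

3.92


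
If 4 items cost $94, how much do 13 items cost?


Direct proportion: y/x = constant
k = 94/4 = 23.5000
y₂ = k × 13 = 94 × 13 / 4 = 1222/4
= 305.50

305.50


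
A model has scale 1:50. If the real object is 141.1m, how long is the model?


Model size = real / scale
= 141.1 / 50
= 2.8220 m

2.8220 m


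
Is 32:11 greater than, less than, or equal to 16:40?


32/11 = 2.9091
16/40 = 0.4000
2.9091 > 0.4000, so 32:11 is greater
= greater than

greater than


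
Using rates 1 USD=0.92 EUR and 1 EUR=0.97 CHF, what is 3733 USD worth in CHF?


Step 1: 3733 USD × 0.92 = 3434.36 EUR
Step 2: 3434.36 EUR × 0.97 = 3331.33 CHF
Implied rate USD→CHF = 0.92 × 0.97 = 0.8924
= 3331.33 CHF

3331.33 CHF


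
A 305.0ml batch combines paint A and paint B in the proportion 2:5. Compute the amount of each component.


Total parts = 2 + 5 = 7
paint A: 305.0 × 2/7 = 87.1ml
paint B: 305.0 × 5/7 = 217.9ml
= 87.1ml and 217.9ml

87.1ml and 217.9ml


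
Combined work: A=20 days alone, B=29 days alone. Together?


Rate of A = 1/20 per day
Rate of B = 1/29 per day
Combined rate = 1/20 + 1/29 = 49/580 ≈ 0.0845 per day
Days = 1 / combined rate = 580/49
≈ 11.84 days

11.84 days


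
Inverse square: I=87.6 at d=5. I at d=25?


I₁d₁² = I₂d₂²
I₂ = I₁ × (d₁/d₂)²
= 87.6 × (5/25)²
= 87.6 × 25/625
= 2190/625
= 3.5040

3.5040


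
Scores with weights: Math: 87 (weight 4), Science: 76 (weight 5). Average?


Numerator = 87×4 + 76×5
= 348 + 380
= 728
Total weight = 9
Weighted avg = 728/9
= 80.89

80.89


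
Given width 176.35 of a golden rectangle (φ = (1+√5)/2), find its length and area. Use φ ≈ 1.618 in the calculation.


φ = (1 + √5) / 2 ≈ 1.618
Length = width × φ = 176.35 × 1.618 = 285.3343
≈ 285.33
Area = width × length = 176.35 × 285.3343 = 50318.703805 ≈ 50318.70
= Length: 285.33, Area: 50318.70

Length: 285.33, Area: 50318.70


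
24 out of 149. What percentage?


Percentage = (part / whole) × 100
= (24 / 149) × 100
≈ 16.11%

16.11%


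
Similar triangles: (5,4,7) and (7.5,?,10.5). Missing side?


Scale factor = 7.5/5 = 1.5
Missing side = 4 × 1.5
= 6.0

6.0


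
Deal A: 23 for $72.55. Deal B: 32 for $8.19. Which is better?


Deal A: $72.55/23 = $3.1543/unit
Deal B: $8.19/32 = $0.2559/unit
B is cheaper per unit
= Deal B

Deal B


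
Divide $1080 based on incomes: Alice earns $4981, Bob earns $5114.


Total income = 4981 + 5114 = $10095
Alice: $1080 × 4981/10095 = $532.89
Bob: $1080 × 5114/10095 = $547.11
= Alice: $532.89, Bob: $547.11

Alice: $532.89, Bob: $547.11


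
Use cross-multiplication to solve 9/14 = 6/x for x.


Cross multiply: 9 × x = 14 × 6
9x = 84
x = 84 / 9
= 9.33

9.33


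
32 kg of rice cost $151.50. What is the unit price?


Unit rate = total / quantity
= 151.50 / 32
= $4.73 per unit

$4.73 per unit


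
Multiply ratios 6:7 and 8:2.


Compound ratio = (6×8) : (7×2)
= 48:14
GCD = 2
= 24:7

24:7


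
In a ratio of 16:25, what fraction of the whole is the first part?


Total parts = 16 + 25 = 41
First part: 16/41 = 16/41
= 16/41

16/41


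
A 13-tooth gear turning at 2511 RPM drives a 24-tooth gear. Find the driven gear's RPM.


Gear ratio = 13:24 = 13:24
RPM_B = RPM_A × (teeth_A / teeth_B)
= 2511 × (13/24)
= 1360.1 RPM

1360.1 RPM


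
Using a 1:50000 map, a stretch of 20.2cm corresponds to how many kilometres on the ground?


Real distance = map distance × scale
= 20.2cm × 50000
= 1010000 cm = 10100.0 m
= 10.100 km

10.100 km


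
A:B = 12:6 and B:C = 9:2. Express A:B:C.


Match B: multiply A:B by 9 → 108:54
Multiply B:C by 6 → 54:12
Combined: 108:54:12
GCD = 6
= 18:9:2

18:9:2


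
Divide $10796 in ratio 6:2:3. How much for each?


Total parts = 6 + 2 + 3 = 11
Part 1: 10796 × 6/11 = 5888.73
Part 2: 10796 × 2/11 = 1962.91
Part 3: 10796 × 3/11 = 2944.36
= Part 1: $5888.73, Part 2: $1962.91, Part 3: $2944.36

Part 1: $5888.73, Part 2: $1962.91, Part 3: $2944.36


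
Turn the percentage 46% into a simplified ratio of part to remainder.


46% means 46 parts out of 100; remainder = 54
Part : remainder = 46:54
GCD = 2
= 23:27

23:27


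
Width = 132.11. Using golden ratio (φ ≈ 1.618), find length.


φ = (1 + √5) / 2 ≈ 1.618
Length = width × φ = 132.11 × 1.618 = 213.75398
≈ 213.75

213.75


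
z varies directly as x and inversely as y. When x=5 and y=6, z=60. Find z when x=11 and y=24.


z = k·x/y
Solve for k using the known point: k = z·y/x = 60×6/5 = 360/5 = 72.0000
Now evaluate at x=11, y=24:
z = k × 11 / 24 = (360 × 11) / (5 × 24) = 3960/120
= 33.0000

33.0000


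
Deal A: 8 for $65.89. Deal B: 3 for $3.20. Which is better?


Deal A: $65.89/8 = $8.2363/unit
Deal B: $3.20/3 = $1.0667/unit
B is cheaper per unit
= Deal B

Deal B


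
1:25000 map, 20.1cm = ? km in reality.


Real distance = map distance × scale
= 20.1cm × 25000
= 502500 cm = 5025.0 m
= 5.025 km

5.025 km


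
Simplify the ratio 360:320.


GCD(360, 320) = 40
360/40 : 320/40
= 9:8

9:8


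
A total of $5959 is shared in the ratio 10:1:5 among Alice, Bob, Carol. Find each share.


Total parts = 10 + 1 + 5 = 16
Alice: 5959 × 10/16 = 3724.38
Bob: 5959 × 1/16 = 372.44
Carol: 5959 × 5/16 = 1862.19
= Alice: $3724.38, Bob: $372.44, Carol: $1862.19

Alice: $3724.38, Bob: $372.44, Carol: $1862.19


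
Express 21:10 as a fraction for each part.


Total parts = 21 + 10 = 31
First part: 21/31 = 21/31
Second part: 10/31 = 10/31
= 21/31 and 10/31

21/31 and 10/31


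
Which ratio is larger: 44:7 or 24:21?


44/7 = 6.2857
24/21 = 1.1429
6.2857 > 1.1429, so 44:7 is greater
= 44:7

44:7


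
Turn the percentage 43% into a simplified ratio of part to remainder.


43% means 43 parts out of 100; remainder = 57
Part : remainder = 43:57
GCD = 1
= 43:57

43:57


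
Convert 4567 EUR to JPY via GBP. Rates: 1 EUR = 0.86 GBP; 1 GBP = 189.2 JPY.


Step 1: 4567 EUR × 0.86 = 3927.62 GBP
Step 2: 3927.62 GBP × 189.2 = 743105.70 JPY
Implied rate EUR→JPY = 0.86 × 189.2 = 162.7120
= 743105.70 JPY

743105.70 JPY


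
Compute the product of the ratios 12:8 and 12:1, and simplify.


Compound ratio = (12×12) : (8×1)
= 144:8
GCD = 8
= 18:1

18:1


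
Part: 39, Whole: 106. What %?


Percentage = (part / whole) × 100
= (39 / 106) × 100
≈ 36.79%

36.79%


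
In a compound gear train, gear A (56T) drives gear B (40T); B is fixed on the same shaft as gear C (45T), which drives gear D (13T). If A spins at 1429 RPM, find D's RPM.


Stage 1: RPM_B = RPM_A × t_A/t_B = 1429 × 56/40 = 80024/40 = 2000.60
B and C share a shaft → RPM_C = RPM_B
Stage 2: RPM_D = RPM_C × t_C/t_D = RPM_A × (t_A×t_C)/(t_B×t_D)
Overall ratio = (56×45)/(40×13) = 2520/520
RPM_D = 1429 × 2520/520 = 3601080/520
≈ 6925.15 RPM

6925.15 RPM


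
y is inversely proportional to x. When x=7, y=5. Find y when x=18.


Inverse proportion: x × y = constant
k = 7 × 5 = 35
y₂ = k / 18 = 35 / 18
= 1.94

1.94


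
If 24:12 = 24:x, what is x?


Cross multiply: 24 × x = 12 × 24
24x = 288
x = 288 / 24
= 12.00

12.00


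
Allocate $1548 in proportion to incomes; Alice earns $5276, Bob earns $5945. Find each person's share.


Total income = 5276 + 5945 = $11221
Alice: $1548 × 5276/11221 = $727.85
Bob: $1548 × 5945/11221 = $820.15
= Alice: $727.85, Bob: $820.15

Alice: $727.85, Bob: $820.15


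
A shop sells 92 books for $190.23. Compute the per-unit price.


Unit rate = total / quantity
= 190.23 / 92
= $2.07 per unit

$2.07 per unit


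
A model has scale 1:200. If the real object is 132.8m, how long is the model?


Model size = real / scale
= 132.8 / 200
= 0.6640 m

0.6640 m


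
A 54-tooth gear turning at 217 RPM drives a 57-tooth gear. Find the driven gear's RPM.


Gear ratio = 54:57 = 18:19
RPM_B = RPM_A × (teeth_A / teeth_B)
= 217 × (54/57)
= 205.6 RPM

205.6 RPM


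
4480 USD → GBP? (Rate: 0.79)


Amount × rate = 4480 × 0.79
= 3539.20 GBP

3539.20 GBP


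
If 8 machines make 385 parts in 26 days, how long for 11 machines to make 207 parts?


Days ∝ work / workers, so d₂ = d₁ × (m₁/m₂) × (w₂/w₁)
Workers factor (inverse): 8/11 ≈ 0.7273
Work factor (direct): 207/385 ≈ 0.5377
d₂ = 26 × 8/11 × 207/385 = (26 × 8 × 207) / (11 × 385) = 43056/4235
≈ 10.17 days

10.17 days


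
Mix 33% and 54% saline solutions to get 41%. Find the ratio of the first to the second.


Let x parts of 33% mix with y parts of 54%.
33x + 54y = 41(x + y)
33x + 54y = 41x + 41y
x(33 - 41) = y(41 - 54)
x/y = (54 - 41)/(41 - 33) = 13/8
Simplify: 13:8
= 13:8

13:8


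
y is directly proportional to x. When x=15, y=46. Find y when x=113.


Direct proportion: y/x = constant
k = 46/15 ≈ 3.0667
y₂ = k × 113 = 46 × 113 / 15 = 5198/15
≈ 346.53

346.53


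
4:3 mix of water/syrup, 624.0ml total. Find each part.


Total parts = 4 + 3 = 7
water: 624.0 × 4/7 = 356.6ml
syrup: 624.0 × 3/7 = 267.4ml
= 356.6ml and 267.4ml

356.6ml and 267.4ml


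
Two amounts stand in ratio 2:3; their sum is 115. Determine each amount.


Let A = 2k, B = 3k.
2k + 3k = 115
5k = 115 → k = 115/5 = 23
A = 2×23 = 46, B = 3×23 = 69
= A = 46, B = 69

A = 46, B = 69


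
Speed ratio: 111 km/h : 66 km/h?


Ratio = 111:66
GCD = 3
Simplified = 37:22
Time ratio (same distance) = 22:37
Speed ratio = 37:22

37:22
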